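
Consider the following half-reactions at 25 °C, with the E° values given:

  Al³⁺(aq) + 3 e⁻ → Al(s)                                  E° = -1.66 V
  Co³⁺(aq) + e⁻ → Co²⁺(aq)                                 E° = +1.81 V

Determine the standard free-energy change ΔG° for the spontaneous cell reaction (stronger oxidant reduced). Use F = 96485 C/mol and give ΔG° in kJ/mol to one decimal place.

-1004.4 kJ/mol

Co³⁺/Co²⁺ (E° = +1.81 V) is the cathode; Al³⁺/Al (E° = -1.66 V) is the anode, so E°cell = +3.47 V.
Balancing electrons gives n = 3 (lcm of 1 and 3).
ΔG° = −nFE° = −(3)(96485)(+3.47) = -1,004,409 J = -1004.4 kJ/mol.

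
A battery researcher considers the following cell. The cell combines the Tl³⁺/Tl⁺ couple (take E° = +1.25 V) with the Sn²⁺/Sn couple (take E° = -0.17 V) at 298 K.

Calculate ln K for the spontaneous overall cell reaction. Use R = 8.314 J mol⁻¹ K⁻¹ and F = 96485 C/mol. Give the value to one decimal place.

Cathode: Tl³⁺/Tl⁺; anode: Sn²⁺/Sn. E°cell = (+1.25) − (-0.17) = +1.42 V, with n = 2.
ΔG° = −nFE° = −RT ln K, so ln K = nFE°/(RT) = (2)(96485)(+1.42) / ((8.314)(298)) = 110.599.

110.6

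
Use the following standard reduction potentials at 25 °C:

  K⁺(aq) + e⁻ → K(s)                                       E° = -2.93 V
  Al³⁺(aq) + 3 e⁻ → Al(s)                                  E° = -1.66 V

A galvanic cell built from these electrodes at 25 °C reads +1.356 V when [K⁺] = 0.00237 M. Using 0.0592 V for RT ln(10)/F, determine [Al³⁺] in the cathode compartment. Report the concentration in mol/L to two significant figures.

0.00030 M

Al³⁺/Al is the cathode, K⁺/K the anode: E°cell = +1.27 V, n = 3.
Overall reaction: Al³⁺(aq) + 3 K(s) → Al(s) + 3 K⁺(aq); Q = [K⁺]^3/[Al³⁺]^1.
From E = E° − (0.0592/n) log Q: log Q = (E° − E)·n/0.0592 = (+1.27 − (+1.356))·3/0.0592 = -4.3581.
So 1·log[Al³⁺] = 3·log(0.00237) − log Q = -7.8758 − (-4.3581) = -3.5177; [Al³⁺] = 10^(-3.5177) ≈ 0.00030 M.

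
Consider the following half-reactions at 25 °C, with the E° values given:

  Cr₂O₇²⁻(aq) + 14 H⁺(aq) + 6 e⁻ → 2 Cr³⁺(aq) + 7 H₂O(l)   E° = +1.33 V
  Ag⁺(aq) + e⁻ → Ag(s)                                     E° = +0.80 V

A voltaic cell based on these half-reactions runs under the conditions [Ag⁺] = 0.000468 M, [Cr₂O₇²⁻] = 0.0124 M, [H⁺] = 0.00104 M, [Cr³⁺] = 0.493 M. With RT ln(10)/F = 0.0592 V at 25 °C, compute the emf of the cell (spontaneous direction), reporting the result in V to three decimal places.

Cr₂O₇²⁻/Cr³⁺ is the cathode (higher E°), Ag⁺/Ag the anode: E°cell = +1.33 − (+0.80) = +0.53 V, n = 6.
Overall: Cr₂O₇²⁻(aq) + 14 H⁺(aq) + 6 Ag(s) → 2 Cr³⁺(aq) + 7 H₂O(l) + 6 Ag⁺(aq)
Q = [Cr³⁺]^2·[Ag⁺]^6 / ([Cr₂O₇²⁻]·[H⁺]^14); log Q = 23.075.
E = E° − (0.0592/n) log Q = +0.53 − (0.0592/6)(23.075) = +0.302 V.

+0.302 V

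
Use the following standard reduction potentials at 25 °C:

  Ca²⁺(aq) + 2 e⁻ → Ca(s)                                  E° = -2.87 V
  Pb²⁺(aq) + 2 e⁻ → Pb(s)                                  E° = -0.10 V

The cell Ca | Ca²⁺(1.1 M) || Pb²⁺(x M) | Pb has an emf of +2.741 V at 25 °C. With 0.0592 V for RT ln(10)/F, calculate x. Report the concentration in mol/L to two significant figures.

0.12 M

Pb²⁺/Pb is the cathode, Ca²⁺/Ca the anode: E°cell = +2.77 V, n = 2.
Overall reaction: Pb²⁺(aq) + Ca(s) → Pb(s) + Ca²⁺(aq); Q = [Ca²⁺]^1/[Pb²⁺]^1.
From E = E° − (0.0592/n) log Q: log Q = (E° − E)·n/0.0592 = (+2.77 − (+2.741))·2/0.0592 = 0.9797.
So 1·log[Pb²⁺] = 1·log(1.1) − log Q = 0.0414 − (0.9797) = -0.9383; [Pb²⁺] = 10^(-0.9383) ≈ 0.12 M.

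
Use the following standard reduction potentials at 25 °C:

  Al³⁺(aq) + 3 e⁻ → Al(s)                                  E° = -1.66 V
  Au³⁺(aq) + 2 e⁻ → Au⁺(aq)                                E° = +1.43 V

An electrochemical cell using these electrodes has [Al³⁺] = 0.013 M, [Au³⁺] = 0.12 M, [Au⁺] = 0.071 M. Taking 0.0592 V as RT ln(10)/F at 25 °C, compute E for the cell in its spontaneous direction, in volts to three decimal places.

Au³⁺/Au⁺ is the cathode (higher E°), Al³⁺/Al the anode: E°cell = +1.43 − (-1.66) = +3.09 V, n = 6.
Overall: 3 Au³⁺(aq) + 2 Al(s) → 3 Au⁺(aq) + 2 Al³⁺(aq)
Q = [Au⁺]^3·[Al³⁺]^2 / ([Au³⁺]^3); log Q = -4.456.
E = E° − (0.0592/n) log Q = +3.09 − (0.0592/6)(-4.456) = +3.134 V.

+3.134 V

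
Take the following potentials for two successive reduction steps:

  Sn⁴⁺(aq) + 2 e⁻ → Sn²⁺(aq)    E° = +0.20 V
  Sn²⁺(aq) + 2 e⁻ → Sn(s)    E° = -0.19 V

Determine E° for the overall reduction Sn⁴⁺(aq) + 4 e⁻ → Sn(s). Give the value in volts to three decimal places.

Since ΔG° = −nFE° is additive over sequential reductions, n₃E°₃ = n₁E°₁ + n₂E°₂.
E°₃ = (2×+0.20 + 2×-0.19) / 4 = (+0.020) / 4 = +0.005 V.

+0.005 V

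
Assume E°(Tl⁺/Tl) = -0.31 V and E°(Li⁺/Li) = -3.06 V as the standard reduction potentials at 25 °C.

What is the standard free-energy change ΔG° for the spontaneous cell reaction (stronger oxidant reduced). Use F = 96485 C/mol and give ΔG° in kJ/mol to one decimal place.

Tl⁺/Tl (E° = -0.31 V) is the cathode; Li⁺/Li (E° = -3.06 V) is the anode, so E°cell = +2.75 V.
Balancing electrons gives n = 1 (lcm of 1 and 1).
ΔG° = −nFE° = −(1)(96485)(+2.75) = -265,334 J = -265.3 kJ/mol.

-265.3 kJ/mol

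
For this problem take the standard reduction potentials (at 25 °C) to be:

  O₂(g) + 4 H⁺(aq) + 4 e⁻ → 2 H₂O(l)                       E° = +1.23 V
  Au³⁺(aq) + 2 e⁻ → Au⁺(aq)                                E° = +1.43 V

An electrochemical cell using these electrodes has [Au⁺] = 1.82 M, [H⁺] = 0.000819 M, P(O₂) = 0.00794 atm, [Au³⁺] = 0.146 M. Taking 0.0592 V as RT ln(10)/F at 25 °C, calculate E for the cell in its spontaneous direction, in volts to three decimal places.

+0.381 V

Au³⁺/Au⁺ is the cathode (higher E°), O₂/H₂O the anode: E°cell = +1.43 − (+1.23) = +0.20 V, n = 4.
Overall: 2 Au³⁺(aq) + 2 H₂O(l) → 2 Au⁺(aq) + O₂(g) + 4 H⁺(aq)
Q = [Au⁺]^2·P(O₂)·[H⁺]^4 / ([Au³⁺]^2); log Q = -12.256.
E = E° − (0.0592/n) log Q = +0.20 − (0.0592/4)(-12.256) = +0.381 V.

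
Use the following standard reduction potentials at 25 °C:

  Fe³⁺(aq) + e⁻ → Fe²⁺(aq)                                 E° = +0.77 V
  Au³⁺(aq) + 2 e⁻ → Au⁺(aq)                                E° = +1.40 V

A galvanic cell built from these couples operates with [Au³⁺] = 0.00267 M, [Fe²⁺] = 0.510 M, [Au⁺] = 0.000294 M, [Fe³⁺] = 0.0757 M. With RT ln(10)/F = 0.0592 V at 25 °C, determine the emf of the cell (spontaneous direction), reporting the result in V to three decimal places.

Au³⁺/Au⁺ is the cathode (higher E°), Fe³⁺/Fe²⁺ the anode: E°cell = +1.40 − (+0.77) = +0.63 V, n = 2.
Overall: Au³⁺(aq) + 2 Fe²⁺(aq) → Au⁺(aq) + 2 Fe³⁺(aq)
Q = [Au⁺]·[Fe³⁺]^2 / ([Au³⁺]·[Fe²⁺]^2); log Q = -2.615.
E = E° − (0.0592/n) log Q = +0.63 − (0.0592/2)(-2.615) = +0.707 V.

+0.707 V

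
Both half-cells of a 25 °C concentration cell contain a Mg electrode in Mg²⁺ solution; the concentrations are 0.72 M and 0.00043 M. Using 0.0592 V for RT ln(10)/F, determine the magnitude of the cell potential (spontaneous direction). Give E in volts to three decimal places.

For a concentration cell E°cell = 0. The 0.72 M side is the cathode (reduction is favoured where [Mg²⁺] is higher).
With n = 2, E = −(0.0592/2) log([Mg²⁺]ₐₙ/[Mg²⁺]꜀ₐₜ) = −(0.0592/2) log(0.00043/0.72) = −(0.0592/2)(-3.224) = +0.095 V.

+0.095 V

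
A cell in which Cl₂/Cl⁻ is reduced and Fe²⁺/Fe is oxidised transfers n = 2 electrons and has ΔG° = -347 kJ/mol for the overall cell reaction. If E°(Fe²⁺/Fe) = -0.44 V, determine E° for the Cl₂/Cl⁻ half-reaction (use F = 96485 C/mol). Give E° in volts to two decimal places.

E°cell = −ΔG°/(nF) = −(-347×10³)/((2)(96485)) = +1.798 V.
Since Cl₂/Cl⁻ is the cathode and Fe²⁺/Fe the anode, E°cell = E°(Cl₂/Cl⁻) − E°(Fe²⁺/Fe).
So E°(Cl₂/Cl⁻) = E°cell + E°(Fe²⁺/Fe) = +1.798 + (-0.44) = +1.36 V.

+1.36 V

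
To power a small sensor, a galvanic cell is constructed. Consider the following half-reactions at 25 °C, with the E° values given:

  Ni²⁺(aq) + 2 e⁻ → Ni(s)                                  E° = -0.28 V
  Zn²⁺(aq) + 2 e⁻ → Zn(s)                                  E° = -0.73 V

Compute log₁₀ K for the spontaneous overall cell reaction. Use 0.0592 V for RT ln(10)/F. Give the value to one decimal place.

Cathode: Ni²⁺/Ni; anode: Zn²⁺/Zn. E°cell = +0.45 V, n = 2.
log K = nE°cell / 0.0592 = (2)(+0.45) / 0.0592 = 15.2.

15.2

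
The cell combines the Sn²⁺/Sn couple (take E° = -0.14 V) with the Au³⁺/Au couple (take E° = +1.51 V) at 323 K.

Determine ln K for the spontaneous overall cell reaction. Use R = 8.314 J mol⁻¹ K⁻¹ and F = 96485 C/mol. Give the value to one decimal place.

355.7

Cathode: Au³⁺/Au; anode: Sn²⁺/Sn. E°cell = (+1.51) − (-0.14) = +1.65 V, with n = 6.
ΔG° = −nFE° = −RT ln K, so ln K = nFE°/(RT) = (6)(96485)(+1.65) / ((8.314)(323)) = 355.699.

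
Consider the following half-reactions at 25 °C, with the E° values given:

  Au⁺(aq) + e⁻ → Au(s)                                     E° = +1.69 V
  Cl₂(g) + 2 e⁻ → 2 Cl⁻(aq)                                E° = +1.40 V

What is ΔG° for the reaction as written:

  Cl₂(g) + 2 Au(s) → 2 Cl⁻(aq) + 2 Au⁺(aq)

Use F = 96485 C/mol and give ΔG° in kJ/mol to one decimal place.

As written, Cl₂/Cl⁻ is reduced (cathode) and Au⁺/Au is oxidised (anode), so E°cell = (+1.40) − (+1.69) = -0.29 V.
Balancing electrons gives n = 2.
ΔG° = −nFE° = −(2)(96485)(-0.29) = 55,961 J = +56.0 kJ/mol.

+56.0 kJ/mol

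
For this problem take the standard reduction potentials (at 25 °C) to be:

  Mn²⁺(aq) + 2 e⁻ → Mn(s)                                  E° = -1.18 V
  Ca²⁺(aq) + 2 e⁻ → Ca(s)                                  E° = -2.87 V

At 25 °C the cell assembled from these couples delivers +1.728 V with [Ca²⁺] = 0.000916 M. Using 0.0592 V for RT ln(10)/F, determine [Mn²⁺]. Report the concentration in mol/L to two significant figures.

Mn²⁺/Mn is the cathode, Ca²⁺/Ca the anode: E°cell = +1.69 V, n = 2.
Overall reaction: Mn²⁺(aq) + Ca(s) → Mn(s) + Ca²⁺(aq); Q = [Ca²⁺]^1/[Mn²⁺]^1.
From E = E° − (0.0592/n) log Q: log Q = (E° − E)·n/0.0592 = (+1.69 − (+1.728))·2/0.0592 = -1.2838.
So 1·log[Mn²⁺] = 1·log(0.000916) − log Q = -3.0381 − (-1.2838) = -1.7543; [Mn²⁺] = 10^(-1.7543) ≈ 0.018 M.

0.018 M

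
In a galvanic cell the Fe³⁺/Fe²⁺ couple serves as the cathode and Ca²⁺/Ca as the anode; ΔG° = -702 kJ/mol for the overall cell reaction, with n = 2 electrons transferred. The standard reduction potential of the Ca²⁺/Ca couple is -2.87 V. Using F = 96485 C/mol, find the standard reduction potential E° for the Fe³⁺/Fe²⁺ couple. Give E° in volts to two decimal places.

+0.77 V

E°cell = −ΔG°/(nF) = −(-702×10³)/((2)(96485)) = +3.638 V.
Since Fe³⁺/Fe²⁺ is the cathode and Ca²⁺/Ca the anode, E°cell = E°(Fe³⁺/Fe²⁺) − E°(Ca²⁺/Ca).
So E°(Fe³⁺/Fe²⁺) = E°cell + E°(Ca²⁺/Ca) = +3.638 + (-2.87) = +0.77 V.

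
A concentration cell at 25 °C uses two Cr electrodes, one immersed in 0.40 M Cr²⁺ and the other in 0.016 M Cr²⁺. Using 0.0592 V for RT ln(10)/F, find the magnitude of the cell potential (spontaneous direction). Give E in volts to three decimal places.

+0.041 V

For a concentration cell E°cell = 0. The 0.40 M side is the cathode (reduction is favoured where [Cr²⁺] is higher).
With n = 2, E = −(0.0592/2) log([Cr²⁺]ₐₙ/[Cr²⁺]꜀ₐₜ) = −(0.0592/2) log(0.016/0.4) = −(0.0592/2)(-1.398) = +0.041 V.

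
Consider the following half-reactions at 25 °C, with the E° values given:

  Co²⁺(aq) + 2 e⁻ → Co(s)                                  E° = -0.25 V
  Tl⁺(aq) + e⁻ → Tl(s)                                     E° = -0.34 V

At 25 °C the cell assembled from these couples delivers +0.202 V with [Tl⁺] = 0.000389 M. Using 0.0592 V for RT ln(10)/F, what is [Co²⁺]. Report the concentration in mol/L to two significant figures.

Co²⁺/Co is the cathode, Tl⁺/Tl the anode: E°cell = +0.09 V, n = 2.
Overall reaction: Co²⁺(aq) + 2 Tl(s) → Co(s) + 2 Tl⁺(aq); Q = [Tl⁺]^2/[Co²⁺]^1.
From E = E° − (0.0592/n) log Q: log Q = (E° − E)·n/0.0592 = (+0.09 − (+0.202))·2/0.0592 = -3.7838.
So 1·log[Co²⁺] = 2·log(0.000389) − log Q = -6.8201 − (-3.7838) = -3.0363; [Co²⁺] = 10^(-3.0363) ≈ 0.00092 M.

0.00092 M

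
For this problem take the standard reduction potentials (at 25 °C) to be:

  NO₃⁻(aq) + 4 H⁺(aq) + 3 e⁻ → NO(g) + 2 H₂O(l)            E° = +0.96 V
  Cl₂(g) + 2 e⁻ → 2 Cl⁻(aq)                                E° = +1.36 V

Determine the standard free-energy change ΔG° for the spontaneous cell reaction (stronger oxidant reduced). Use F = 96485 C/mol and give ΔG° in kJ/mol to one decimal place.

Cl₂/Cl⁻ (E° = +1.36 V) is the cathode; NO₃⁻/NO (E° = +0.96 V) is the anode, so E°cell = +0.40 V.
Balancing electrons gives n = 6 (lcm of 2 and 3).
ΔG° = −nFE° = −(6)(96485)(+0.40) = -231,564 J = -231.6 kJ/mol.

-231.6 kJ/mol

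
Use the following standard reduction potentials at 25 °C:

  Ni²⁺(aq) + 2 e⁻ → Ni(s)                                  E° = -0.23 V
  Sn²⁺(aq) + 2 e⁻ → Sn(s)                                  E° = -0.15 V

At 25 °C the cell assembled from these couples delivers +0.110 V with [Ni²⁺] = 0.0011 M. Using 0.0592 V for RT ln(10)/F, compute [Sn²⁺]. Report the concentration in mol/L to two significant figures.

0.011 M

Sn²⁺/Sn is the cathode, Ni²⁺/Ni the anode: E°cell = +0.08 V, n = 2.
Overall reaction: Sn²⁺(aq) + Ni(s) → Sn(s) + Ni²⁺(aq); Q = [Ni²⁺]^1/[Sn²⁺]^1.
From E = E° − (0.0592/n) log Q: log Q = (E° − E)·n/0.0592 = (+0.08 − (+0.110))·2/0.0592 = -1.0135.
So 1·log[Sn²⁺] = 1·log(0.0011) − log Q = -2.9586 − (-1.0135) = -1.9451; [Sn²⁺] = 10^(-1.9451) ≈ 0.011 M.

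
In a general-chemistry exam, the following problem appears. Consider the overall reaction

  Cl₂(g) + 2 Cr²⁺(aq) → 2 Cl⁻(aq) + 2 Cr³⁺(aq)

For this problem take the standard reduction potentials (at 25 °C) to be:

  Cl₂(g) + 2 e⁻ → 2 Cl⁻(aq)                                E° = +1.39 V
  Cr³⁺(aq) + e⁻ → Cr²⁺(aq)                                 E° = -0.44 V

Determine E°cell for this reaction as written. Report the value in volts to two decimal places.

The Cl₂/Cl⁻ couple has the higher reduction potential, so it is the cathode; Cr³⁺/Cr²⁺ is oxidised at the anode.
E°cell = E°(cathode) − E°(anode) = (+1.39) − (-0.44) = +1.83 V.
Since E°cell > 0, the reaction is spontaneous under standard conditions.

+1.83 V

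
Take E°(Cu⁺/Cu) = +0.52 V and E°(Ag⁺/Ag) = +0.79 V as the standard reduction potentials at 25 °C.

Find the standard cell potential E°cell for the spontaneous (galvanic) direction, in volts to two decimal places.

The Ag⁺/Ag couple has the higher reduction potential, so it is the cathode; Cu⁺/Cu is oxidised at the anode.
E°cell = E°(cathode) − E°(anode) = (+0.79) − (+0.52) = +0.27 V.

+0.27 V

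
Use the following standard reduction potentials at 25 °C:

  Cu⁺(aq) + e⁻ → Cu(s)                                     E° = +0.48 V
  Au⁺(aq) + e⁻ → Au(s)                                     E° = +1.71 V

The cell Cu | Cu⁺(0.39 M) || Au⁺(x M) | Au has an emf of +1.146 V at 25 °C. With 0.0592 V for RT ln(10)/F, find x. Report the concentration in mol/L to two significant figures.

0.015 M

Au⁺/Au is the cathode, Cu⁺/Cu the anode: E°cell = +1.23 V, n = 1.
Overall reaction: Au⁺(aq) + Cu(s) → Au(s) + Cu⁺(aq); Q = [Cu⁺]^1/[Au⁺]^1.
From E = E° − (0.0592/n) log Q: log Q = (E° − E)·n/0.0592 = (+1.23 − (+1.146))·1/0.0592 = 1.4189.
So 1·log[Au⁺] = 1·log(0.39) − log Q = -0.4089 − (1.4189) = -1.8278; [Au⁺] = 10^(-1.8278) ≈ 0.015 M.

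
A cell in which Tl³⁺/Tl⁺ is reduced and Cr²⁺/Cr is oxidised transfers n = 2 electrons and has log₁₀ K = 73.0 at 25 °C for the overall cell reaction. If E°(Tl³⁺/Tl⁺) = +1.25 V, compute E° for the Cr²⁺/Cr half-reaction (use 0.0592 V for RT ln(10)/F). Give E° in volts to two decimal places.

-0.91 V

E°cell = (0.0592/n)·log K = (0.0592/2)(73.0) = +2.161 V.
Since Tl³⁺/Tl⁺ is the cathode and Cr²⁺/Cr the anode, E°cell = E°(Tl³⁺/Tl⁺) − E°(Cr²⁺/Cr).
So E°(Cr²⁺/Cr) = E°(Tl³⁺/Tl⁺) − E°cell = (+1.25) − (+2.161) = -0.91 V.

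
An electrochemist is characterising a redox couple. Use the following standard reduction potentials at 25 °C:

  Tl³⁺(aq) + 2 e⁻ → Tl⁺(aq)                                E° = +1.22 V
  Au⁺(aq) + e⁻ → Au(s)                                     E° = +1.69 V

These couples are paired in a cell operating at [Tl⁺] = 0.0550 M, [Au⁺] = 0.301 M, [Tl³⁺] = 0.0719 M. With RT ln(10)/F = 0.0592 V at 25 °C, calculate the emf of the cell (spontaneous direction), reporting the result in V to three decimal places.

Au⁺/Au is the cathode (higher E°), Tl³⁺/Tl⁺ the anode: E°cell = +1.69 − (+1.22) = +0.47 V, n = 2.
Overall: 2 Au⁺(aq) + Tl⁺(aq) → 2 Au(s) + Tl³⁺(aq)
Q = [Tl³⁺] / ([Au⁺]^2·[Tl⁺]); log Q = 1.159.
E = E° − (0.0592/n) log Q = +0.47 − (0.0592/2)(1.159) = +0.436 V.

+0.436 V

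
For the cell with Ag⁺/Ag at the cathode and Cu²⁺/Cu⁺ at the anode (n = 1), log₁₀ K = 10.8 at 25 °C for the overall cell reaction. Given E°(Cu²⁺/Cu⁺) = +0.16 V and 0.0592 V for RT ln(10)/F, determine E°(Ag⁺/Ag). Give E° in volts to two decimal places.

+0.80 V

E°cell = (0.0592/n)·log K = (0.0592/1)(10.8) = +0.639 V.
Since Ag⁺/Ag is the cathode and Cu²⁺/Cu⁺ the anode, E°cell = E°(Ag⁺/Ag) − E°(Cu²⁺/Cu⁺).
So E°(Ag⁺/Ag) = E°cell + E°(Cu²⁺/Cu⁺) = +0.639 + (+0.16) = +0.80 V.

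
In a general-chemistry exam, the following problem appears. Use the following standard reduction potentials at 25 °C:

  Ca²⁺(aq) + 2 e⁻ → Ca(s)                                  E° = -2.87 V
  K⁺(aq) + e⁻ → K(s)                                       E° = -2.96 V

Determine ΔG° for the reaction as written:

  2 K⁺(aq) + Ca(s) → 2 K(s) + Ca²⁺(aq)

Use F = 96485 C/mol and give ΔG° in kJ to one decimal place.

As written, K⁺/K is reduced (cathode) and Ca²⁺/Ca is oxidised (anode), so E°cell = (-2.96) − (-2.87) = -0.09 V.
Balancing electrons gives n = 2.
ΔG° = −nFE° = −(2)(96485)(-0.09) = 17,367 J = +17.4 kJ.

+17.4 kJ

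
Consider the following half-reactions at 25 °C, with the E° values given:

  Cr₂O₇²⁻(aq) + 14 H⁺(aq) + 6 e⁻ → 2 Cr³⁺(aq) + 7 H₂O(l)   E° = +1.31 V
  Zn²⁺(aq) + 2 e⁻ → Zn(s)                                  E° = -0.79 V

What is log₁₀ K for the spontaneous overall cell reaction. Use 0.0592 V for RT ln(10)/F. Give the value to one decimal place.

Cathode: Cr₂O₇²⁻/Cr³⁺; anode: Zn²⁺/Zn. E°cell = +2.10 V, n = 6.
log K = nE°cell / 0.0592 = (6)(+2.10) / 0.0592 = 212.8.

212.8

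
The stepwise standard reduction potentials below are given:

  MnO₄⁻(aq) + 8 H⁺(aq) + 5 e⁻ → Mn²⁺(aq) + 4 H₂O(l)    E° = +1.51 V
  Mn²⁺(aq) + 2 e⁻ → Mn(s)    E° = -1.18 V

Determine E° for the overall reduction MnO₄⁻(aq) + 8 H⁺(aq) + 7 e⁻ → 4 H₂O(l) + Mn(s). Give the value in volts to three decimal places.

+0.741 V

Standard free energies of sequential steps add: ΔG°₃ = ΔG°₁ + ΔG°₂, so n₃E°₃ = n₁E°₁ + n₂E°₂.
E°₃ = (5×+1.51 + 2×-1.18) / 7 = (+5.190) / 7 = +0.741 V.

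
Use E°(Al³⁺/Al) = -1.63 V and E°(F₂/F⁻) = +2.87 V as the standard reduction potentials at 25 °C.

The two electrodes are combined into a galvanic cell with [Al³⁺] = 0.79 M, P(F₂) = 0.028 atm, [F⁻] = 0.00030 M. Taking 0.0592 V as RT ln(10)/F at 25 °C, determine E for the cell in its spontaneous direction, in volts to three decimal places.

+4.665 V

F₂/F⁻ is the cathode (higher E°), Al³⁺/Al the anode: E°cell = +2.87 − (-1.63) = +4.50 V, n = 6.
Overall: 3 F₂(g) + 2 Al(s) → 6 F⁻(aq) + 2 Al³⁺(aq)
Q = [F⁻]^6·[Al³⁺]^2 / (P(F₂)^3); log Q = -16.683.
E = E° − (0.0592/n) log Q = +4.50 − (0.0592/6)(-16.683) = +4.665 V.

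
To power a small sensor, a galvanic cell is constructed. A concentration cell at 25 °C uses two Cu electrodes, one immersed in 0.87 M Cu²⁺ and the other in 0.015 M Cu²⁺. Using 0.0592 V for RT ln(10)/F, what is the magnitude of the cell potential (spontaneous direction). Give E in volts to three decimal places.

For a concentration cell E°cell = 0. The 0.87 M side is the cathode (reduction is favoured where [Cu²⁺] is higher).
With n = 2, E = −(0.0592/2) log([Cu²⁺]ₐₙ/[Cu²⁺]꜀ₐₜ) = −(0.0592/2) log(0.015/0.87) = −(0.0592/2)(-1.763) = +0.052 V.

+0.052 V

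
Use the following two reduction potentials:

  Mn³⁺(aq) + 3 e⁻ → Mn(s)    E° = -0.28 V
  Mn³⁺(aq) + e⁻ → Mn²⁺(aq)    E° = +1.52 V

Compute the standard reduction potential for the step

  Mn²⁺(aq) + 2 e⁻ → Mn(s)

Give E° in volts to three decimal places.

-1.180 V

Sequential free energies add, so n₃E°₃ = n₁E°₁ + n₂E°₂.
With n₃ = 3, and the known step contributing 1×(+1.52) V, the unknown satisfies 2·E° = 3×(-0.28) − 1×(+1.52) = -2.360.
E° = -2.360 / 2 = -1.180 V.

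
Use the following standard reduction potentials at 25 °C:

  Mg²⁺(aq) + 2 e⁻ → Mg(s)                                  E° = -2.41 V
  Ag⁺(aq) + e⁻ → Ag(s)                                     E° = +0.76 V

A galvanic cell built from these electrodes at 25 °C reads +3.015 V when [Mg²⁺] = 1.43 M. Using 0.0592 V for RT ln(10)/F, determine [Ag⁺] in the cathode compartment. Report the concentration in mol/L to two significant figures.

Ag⁺/Ag is the cathode, Mg²⁺/Mg the anode: E°cell = +3.17 V, n = 2.
Overall reaction: 2 Ag⁺(aq) + Mg(s) → 2 Ag(s) + Mg²⁺(aq); Q = [Mg²⁺]^1/[Ag⁺]^2.
From E = E° − (0.0592/n) log Q: log Q = (E° − E)·n/0.0592 = (+3.17 − (+3.015))·2/0.0592 = 5.2365.
So 2·log[Ag⁺] = 1·log(1.43) − log Q = 0.1553 − (5.2365) = -5.0812; log[Ag⁺] = -5.0812 / 2 = -2.5406; [Ag⁺] = 10^(-2.5406) ≈ 0.0029 M.

0.0029 M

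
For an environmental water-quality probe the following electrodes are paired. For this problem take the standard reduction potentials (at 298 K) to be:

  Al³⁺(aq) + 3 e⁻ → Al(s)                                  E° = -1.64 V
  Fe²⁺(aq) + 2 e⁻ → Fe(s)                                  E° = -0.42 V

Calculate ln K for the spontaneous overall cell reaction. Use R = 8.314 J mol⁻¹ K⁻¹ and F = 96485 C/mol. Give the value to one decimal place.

285.1

Cathode: Fe²⁺/Fe; anode: Al³⁺/Al. E°cell = (-0.42) − (-1.64) = +1.22 V, with n = 6.
ΔG° = −nFE° = −RT ln K, so ln K = nFE°/(RT) = (6)(96485)(+1.22) / ((8.314)(298)) = 285.065.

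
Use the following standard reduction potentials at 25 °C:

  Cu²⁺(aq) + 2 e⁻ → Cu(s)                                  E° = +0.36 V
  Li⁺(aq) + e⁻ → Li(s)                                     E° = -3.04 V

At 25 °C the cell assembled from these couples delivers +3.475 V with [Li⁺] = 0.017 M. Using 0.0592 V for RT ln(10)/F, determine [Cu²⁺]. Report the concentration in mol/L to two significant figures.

0.099 M

Cu²⁺/Cu is the cathode, Li⁺/Li the anode: E°cell = +3.40 V, n = 2.
Overall reaction: Cu²⁺(aq) + 2 Li(s) → Cu(s) + 2 Li⁺(aq); Q = [Li⁺]^2/[Cu²⁺]^1.
From E = E° − (0.0592/n) log Q: log Q = (E° − E)·n/0.0592 = (+3.40 − (+3.475))·2/0.0592 = -2.5338.
So 1·log[Cu²⁺] = 2·log(0.017) − log Q = -3.5391 − (-2.5338) = -1.0053; [Cu²⁺] = 10^(-1.0053) ≈ 0.099 M.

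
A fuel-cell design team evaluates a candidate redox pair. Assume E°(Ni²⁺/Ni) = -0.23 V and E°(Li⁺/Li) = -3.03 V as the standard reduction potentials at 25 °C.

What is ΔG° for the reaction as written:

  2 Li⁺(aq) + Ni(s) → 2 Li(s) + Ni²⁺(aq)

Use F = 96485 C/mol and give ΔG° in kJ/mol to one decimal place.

+540.3 kJ/mol

As written, Li⁺/Li is reduced (cathode) and Ni²⁺/Ni is oxidised (anode), so E°cell = (-3.03) − (-0.23) = -2.80 V.
Balancing electrons gives n = 2.
ΔG° = −nFE° = −(2)(96485)(-2.80) = 540,316 J = +540.3 kJ/mol.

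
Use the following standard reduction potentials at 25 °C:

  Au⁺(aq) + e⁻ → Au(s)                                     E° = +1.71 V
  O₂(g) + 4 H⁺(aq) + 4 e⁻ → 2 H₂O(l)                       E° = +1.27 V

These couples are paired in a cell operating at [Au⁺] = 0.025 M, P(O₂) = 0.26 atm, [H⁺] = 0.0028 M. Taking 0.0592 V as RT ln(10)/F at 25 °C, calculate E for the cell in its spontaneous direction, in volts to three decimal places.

+0.505 V

Au⁺/Au is the cathode (higher E°), O₂/H₂O the anode: E°cell = +1.71 − (+1.27) = +0.44 V, n = 4.
Overall: 4 Au⁺(aq) + 2 H₂O(l) → 4 Au(s) + O₂(g) + 4 H⁺(aq)
Q = P(O₂)·[H⁺]^4 / ([Au⁺]^4); log Q = -4.388.
E = E° − (0.0592/n) log Q = +0.44 − (0.0592/4)(-4.388) = +0.505 V.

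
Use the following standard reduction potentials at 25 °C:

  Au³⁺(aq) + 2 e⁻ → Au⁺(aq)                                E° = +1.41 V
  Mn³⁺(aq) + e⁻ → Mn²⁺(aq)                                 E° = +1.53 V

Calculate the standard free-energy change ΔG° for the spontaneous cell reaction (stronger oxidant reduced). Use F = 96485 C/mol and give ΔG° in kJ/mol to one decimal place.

-23.2 kJ/mol

Mn³⁺/Mn²⁺ (E° = +1.53 V) is the cathode; Au³⁺/Au⁺ (E° = +1.41 V) is the anode, so E°cell = +0.12 V.
Balancing electrons gives n = 2 (lcm of 1 and 2).
ΔG° = −nFE° = −(2)(96485)(+0.12) = -23,156 J = -23.2 kJ/mol.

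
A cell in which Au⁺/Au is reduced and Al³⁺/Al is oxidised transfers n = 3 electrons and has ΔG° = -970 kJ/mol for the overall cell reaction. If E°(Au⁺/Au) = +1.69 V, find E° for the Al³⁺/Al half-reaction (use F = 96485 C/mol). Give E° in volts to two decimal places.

-1.66 V

E°cell = −ΔG°/(nF) = −(-970×10³)/((3)(96485)) = +3.351 V.
Since Au⁺/Au is the cathode and Al³⁺/Al the anode, E°cell = E°(Au⁺/Au) − E°(Al³⁺/Al).
So E°(Al³⁺/Al) = E°(Au⁺/Au) − E°cell = (+1.69) − (+3.351) = -1.66 V.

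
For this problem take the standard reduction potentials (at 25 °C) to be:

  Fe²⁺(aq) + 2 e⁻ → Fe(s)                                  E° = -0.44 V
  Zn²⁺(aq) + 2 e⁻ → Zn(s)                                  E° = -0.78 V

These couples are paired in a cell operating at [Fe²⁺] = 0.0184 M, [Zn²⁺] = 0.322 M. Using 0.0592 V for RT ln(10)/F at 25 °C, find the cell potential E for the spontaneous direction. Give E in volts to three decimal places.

Fe²⁺/Fe is the cathode (higher E°), Zn²⁺/Zn the anode: E°cell = -0.44 − (-0.78) = +0.34 V, n = 2.
Overall: Fe²⁺(aq) + Zn(s) → Fe(s) + Zn²⁺(aq)
Q = [Zn²⁺] / ([Fe²⁺]); log Q = 1.243.
E = E° − (0.0592/n) log Q = +0.34 − (0.0592/2)(1.243) = +0.303 V.

+0.303 V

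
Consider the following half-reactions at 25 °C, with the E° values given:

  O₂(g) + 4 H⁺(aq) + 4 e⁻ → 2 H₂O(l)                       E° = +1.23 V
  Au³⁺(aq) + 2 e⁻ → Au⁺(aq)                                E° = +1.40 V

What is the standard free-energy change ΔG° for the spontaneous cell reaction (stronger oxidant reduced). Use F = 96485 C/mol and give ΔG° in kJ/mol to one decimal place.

-65.6 kJ/mol

Au³⁺/Au⁺ (E° = +1.40 V) is the cathode; O₂/H₂O (E° = +1.23 V) is the anode, so E°cell = +0.17 V.
Balancing electrons gives n = 4 (lcm of 2 and 4).
ΔG° = −nFE° = −(4)(96485)(+0.17) = -65,610 J = -65.6 kJ/mol.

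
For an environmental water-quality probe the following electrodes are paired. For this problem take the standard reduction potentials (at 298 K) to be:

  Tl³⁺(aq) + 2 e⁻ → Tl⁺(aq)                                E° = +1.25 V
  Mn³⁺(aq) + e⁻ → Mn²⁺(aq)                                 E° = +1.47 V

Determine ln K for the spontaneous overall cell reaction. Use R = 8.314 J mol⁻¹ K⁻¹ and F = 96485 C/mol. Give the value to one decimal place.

17.1

Cathode: Mn³⁺/Mn²⁺; anode: Tl³⁺/Tl⁺. E°cell = (+1.47) − (+1.25) = +0.22 V, with n = 2.
ΔG° = −nFE° = −RT ln K, so ln K = nFE°/(RT) = (2)(96485)(+0.22) / ((8.314)(298)) = 17.135.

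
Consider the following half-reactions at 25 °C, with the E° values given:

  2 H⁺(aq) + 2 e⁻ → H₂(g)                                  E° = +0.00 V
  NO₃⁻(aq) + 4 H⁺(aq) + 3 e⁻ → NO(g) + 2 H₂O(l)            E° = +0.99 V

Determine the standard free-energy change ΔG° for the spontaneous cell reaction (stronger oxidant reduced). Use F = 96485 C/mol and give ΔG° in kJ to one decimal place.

NO₃⁻/NO (E° = +0.99 V) is the cathode; H⁺/H₂ (E° = +0.00 V) is the anode, so E°cell = +0.99 V.
Balancing electrons gives n = 6 (lcm of 3 and 2).
ΔG° = −nFE° = −(6)(96485)(+0.99) = -573,121 J = -573.1 kJ.

-573.1 kJ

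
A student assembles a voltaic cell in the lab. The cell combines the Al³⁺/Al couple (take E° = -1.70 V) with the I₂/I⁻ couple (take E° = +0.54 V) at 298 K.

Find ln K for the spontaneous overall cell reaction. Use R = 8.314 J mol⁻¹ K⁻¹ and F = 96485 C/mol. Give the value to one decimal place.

523.4

Cathode: I₂/I⁻; anode: Al³⁺/Al. E°cell = (+0.54) − (-1.70) = +2.24 V, with n = 6.
ΔG° = −nFE° = −RT ln K, so ln K = nFE°/(RT) = (6)(96485)(+2.24) / ((8.314)(298)) = 523.399.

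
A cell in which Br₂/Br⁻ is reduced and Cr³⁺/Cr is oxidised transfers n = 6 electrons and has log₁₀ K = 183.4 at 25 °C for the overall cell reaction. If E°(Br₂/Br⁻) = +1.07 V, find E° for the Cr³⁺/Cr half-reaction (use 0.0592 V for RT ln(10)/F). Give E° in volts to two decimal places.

E°cell = (0.0592/n)·log K = (0.0592/6)(183.4) = +1.810 V.
Since Br₂/Br⁻ is the cathode and Cr³⁺/Cr the anode, E°cell = E°(Br₂/Br⁻) − E°(Cr³⁺/Cr).
So E°(Cr³⁺/Cr) = E°(Br₂/Br⁻) − E°cell = (+1.07) − (+1.810) = -0.74 V.

-0.74 V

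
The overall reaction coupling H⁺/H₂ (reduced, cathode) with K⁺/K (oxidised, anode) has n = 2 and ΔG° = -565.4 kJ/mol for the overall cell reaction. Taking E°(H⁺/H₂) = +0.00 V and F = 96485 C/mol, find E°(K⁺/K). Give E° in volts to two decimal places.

-2.93 V

E°cell = −ΔG°/(nF) = −(-565.4×10³)/((2)(96485)) = +2.930 V.
Since H⁺/H₂ is the cathode and K⁺/K the anode, E°cell = E°(H⁺/H₂) − E°(K⁺/K).
So E°(K⁺/K) = E°(H⁺/H₂) − E°cell = (+0.00) − (+2.930) = -2.93 V.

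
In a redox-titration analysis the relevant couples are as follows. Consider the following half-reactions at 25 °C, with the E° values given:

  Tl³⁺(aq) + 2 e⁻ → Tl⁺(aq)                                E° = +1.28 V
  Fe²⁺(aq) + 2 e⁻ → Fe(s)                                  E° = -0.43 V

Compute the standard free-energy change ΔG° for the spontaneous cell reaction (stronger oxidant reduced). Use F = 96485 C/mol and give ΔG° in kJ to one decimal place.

-330.0 kJ

Tl³⁺/Tl⁺ (E° = +1.28 V) is the cathode; Fe²⁺/Fe (E° = -0.43 V) is the anode, so E°cell = +1.71 V.
Balancing electrons gives n = 2 (lcm of 2 and 2).
ΔG° = −nFE° = −(2)(96485)(+1.71) = -329,979 J = -330.0 kJ.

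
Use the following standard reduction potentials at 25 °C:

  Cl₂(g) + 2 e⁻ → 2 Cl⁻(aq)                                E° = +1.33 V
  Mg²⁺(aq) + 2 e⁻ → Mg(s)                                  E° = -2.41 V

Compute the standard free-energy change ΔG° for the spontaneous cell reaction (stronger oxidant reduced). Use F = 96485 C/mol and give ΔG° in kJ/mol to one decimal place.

Cl₂/Cl⁻ (E° = +1.33 V) is the cathode; Mg²⁺/Mg (E° = -2.41 V) is the anode, so E°cell = +3.74 V.
Balancing electrons gives n = 2 (lcm of 2 and 2).
ΔG° = −nFE° = −(2)(96485)(+3.74) = -721,708 J = -721.7 kJ/mol.

-721.7 kJ/mol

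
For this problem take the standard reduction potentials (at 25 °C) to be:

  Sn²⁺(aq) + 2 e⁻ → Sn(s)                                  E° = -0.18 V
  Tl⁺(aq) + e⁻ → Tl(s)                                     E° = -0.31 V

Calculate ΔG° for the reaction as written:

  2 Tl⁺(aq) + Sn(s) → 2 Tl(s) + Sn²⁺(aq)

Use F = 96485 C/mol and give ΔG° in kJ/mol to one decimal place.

As written, Tl⁺/Tl is reduced (cathode) and Sn²⁺/Sn is oxidised (anode), so E°cell = (-0.31) − (-0.18) = -0.13 V.
Balancing electrons gives n = 2.
ΔG° = −nFE° = −(2)(96485)(-0.13) = 25,086 J = +25.1 kJ/mol.

+25.1 kJ/mol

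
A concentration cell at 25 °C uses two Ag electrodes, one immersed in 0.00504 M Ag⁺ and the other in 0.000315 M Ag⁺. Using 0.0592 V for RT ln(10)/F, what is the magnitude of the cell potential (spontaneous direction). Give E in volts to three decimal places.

+0.071 V

For a concentration cell E°cell = 0. The 0.00504 M side is the cathode (reduction is favoured where [Ag⁺] is higher).
With n = 1, E = −(0.0592/1) log([Ag⁺]ₐₙ/[Ag⁺]꜀ₐₜ) = −(0.0592/1) log(0.000315/0.00504) = −(0.0592/1)(-1.204) = +0.071 V.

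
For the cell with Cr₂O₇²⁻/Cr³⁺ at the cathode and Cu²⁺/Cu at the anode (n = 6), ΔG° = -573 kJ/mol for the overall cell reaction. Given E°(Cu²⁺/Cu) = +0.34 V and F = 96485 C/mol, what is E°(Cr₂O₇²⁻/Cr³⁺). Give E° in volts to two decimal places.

+1.33 V

E°cell = −ΔG°/(nF) = −(-573×10³)/((6)(96485)) = +0.990 V.
Since Cr₂O₇²⁻/Cr³⁺ is the cathode and Cu²⁺/Cu the anode, E°cell = E°(Cr₂O₇²⁻/Cr³⁺) − E°(Cu²⁺/Cu).
So E°(Cr₂O₇²⁻/Cr³⁺) = E°cell + E°(Cu²⁺/Cu) = +0.990 + (+0.34) = +1.33 V.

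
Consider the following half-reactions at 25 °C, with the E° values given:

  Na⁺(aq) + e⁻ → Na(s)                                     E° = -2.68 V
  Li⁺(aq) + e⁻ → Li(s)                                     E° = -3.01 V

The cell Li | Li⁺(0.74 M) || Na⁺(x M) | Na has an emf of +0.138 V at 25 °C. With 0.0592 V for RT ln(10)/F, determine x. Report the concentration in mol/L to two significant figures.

0.00042 M

Na⁺/Na is the cathode, Li⁺/Li the anode: E°cell = +0.33 V, n = 1.
Overall reaction: Na⁺(aq) + Li(s) → Na(s) + Li⁺(aq); Q = [Li⁺]^1/[Na⁺]^1.
From E = E° − (0.0592/n) log Q: log Q = (E° − E)·n/0.0592 = (+0.33 − (+0.138))·1/0.0592 = 3.2432.
So 1·log[Na⁺] = 1·log(0.74) − log Q = -0.1308 − (3.2432) = -3.3740; [Na⁺] = 10^(-3.3740) ≈ 0.00042 M.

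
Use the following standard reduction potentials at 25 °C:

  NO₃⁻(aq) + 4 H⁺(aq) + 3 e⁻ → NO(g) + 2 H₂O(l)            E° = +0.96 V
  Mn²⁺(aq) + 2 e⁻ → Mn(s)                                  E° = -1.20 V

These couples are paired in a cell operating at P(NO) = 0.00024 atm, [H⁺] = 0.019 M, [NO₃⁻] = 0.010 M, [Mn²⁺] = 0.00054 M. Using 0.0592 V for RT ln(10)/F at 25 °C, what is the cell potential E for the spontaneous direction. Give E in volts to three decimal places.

+2.153 V

NO₃⁻/NO is the cathode (higher E°), Mn²⁺/Mn the anode: E°cell = +0.96 − (-1.20) = +2.16 V, n = 6.
Overall: 2 NO₃⁻(aq) + 8 H⁺(aq) + 3 Mn(s) → 2 NO(g) + 4 H₂O(l) + 3 Mn²⁺(aq)
Q = P(NO)^2·[Mn²⁺]^3 / ([NO₃⁻]^2·[H⁺]^8); log Q = 0.728.
E = E° − (0.0592/n) log Q = +2.16 − (0.0592/6)(0.728) = +2.153 V.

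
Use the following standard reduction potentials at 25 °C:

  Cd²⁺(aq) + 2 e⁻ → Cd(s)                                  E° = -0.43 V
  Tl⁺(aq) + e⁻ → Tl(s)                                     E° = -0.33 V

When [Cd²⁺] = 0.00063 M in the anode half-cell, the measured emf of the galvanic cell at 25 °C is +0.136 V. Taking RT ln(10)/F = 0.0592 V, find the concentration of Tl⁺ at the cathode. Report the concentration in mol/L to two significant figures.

Tl⁺/Tl is the cathode, Cd²⁺/Cd the anode: E°cell = +0.10 V, n = 2.
Overall reaction: 2 Tl⁺(aq) + Cd(s) → 2 Tl(s) + Cd²⁺(aq); Q = [Cd²⁺]^1/[Tl⁺]^2.
From E = E° − (0.0592/n) log Q: log Q = (E° − E)·n/0.0592 = (+0.10 − (+0.136))·2/0.0592 = -1.2162.
So 2·log[Tl⁺] = 1·log(0.00063) − log Q = -3.2007 − (-1.2162) = -1.9845; log[Tl⁺] = -1.9845 / 2 = -0.9922; [Tl⁺] = 10^(-0.9922) ≈ 0.10 M.

0.10 M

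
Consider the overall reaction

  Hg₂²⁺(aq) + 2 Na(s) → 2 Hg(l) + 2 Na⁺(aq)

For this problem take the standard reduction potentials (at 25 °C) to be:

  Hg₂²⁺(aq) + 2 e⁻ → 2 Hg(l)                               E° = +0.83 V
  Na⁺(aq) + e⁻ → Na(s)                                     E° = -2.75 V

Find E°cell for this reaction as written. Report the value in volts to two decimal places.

The Hg₂²⁺/Hg couple has the higher reduction potential, so it is the cathode; Na⁺/Na is oxidised at the anode.
E°cell = E°(cathode) − E°(anode) = (+0.83) − (-2.75) = +3.58 V.
Since E°cell > 0, the reaction is spontaneous under standard conditions.

+3.58 V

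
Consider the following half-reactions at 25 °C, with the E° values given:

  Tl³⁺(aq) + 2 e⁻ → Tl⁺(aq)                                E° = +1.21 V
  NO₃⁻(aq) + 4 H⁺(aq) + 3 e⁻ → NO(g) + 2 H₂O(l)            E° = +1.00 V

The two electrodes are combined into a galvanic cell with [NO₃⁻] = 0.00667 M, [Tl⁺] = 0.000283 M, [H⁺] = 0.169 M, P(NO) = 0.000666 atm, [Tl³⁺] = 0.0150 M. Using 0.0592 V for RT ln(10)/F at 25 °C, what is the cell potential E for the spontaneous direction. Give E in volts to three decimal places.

+0.302 V

Tl³⁺/Tl⁺ is the cathode (higher E°), NO₃⁻/NO the anode: E°cell = +1.21 − (+1.00) = +0.21 V, n = 6.
Overall: 3 Tl³⁺(aq) + 2 NO(g) + 4 H₂O(l) → 3 Tl⁺(aq) + 2 NO₃⁻(aq) + 8 H⁺(aq)
Q = [Tl⁺]^3·[NO₃⁻]^2·[H⁺]^8 / ([Tl³⁺]^3·P(NO)^2); log Q = -9.349.
E = E° − (0.0592/n) log Q = +0.21 − (0.0592/6)(-9.349) = +0.302 V.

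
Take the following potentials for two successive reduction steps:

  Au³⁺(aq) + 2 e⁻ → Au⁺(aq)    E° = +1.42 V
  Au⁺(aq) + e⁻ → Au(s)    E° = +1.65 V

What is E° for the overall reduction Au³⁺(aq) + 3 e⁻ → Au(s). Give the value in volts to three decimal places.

+1.497 V

Adding the free-energy changes (−nFE°) of the two steps gives −n₃FE°₃ = −n₁FE°₁ − n₂FE°₂.
E°₃ = (2×+1.42 + 1×+1.65) / 3 = (+4.490) / 3 = +1.497 V.
E° values themselves are not directly additive — weighting by electron count is essential.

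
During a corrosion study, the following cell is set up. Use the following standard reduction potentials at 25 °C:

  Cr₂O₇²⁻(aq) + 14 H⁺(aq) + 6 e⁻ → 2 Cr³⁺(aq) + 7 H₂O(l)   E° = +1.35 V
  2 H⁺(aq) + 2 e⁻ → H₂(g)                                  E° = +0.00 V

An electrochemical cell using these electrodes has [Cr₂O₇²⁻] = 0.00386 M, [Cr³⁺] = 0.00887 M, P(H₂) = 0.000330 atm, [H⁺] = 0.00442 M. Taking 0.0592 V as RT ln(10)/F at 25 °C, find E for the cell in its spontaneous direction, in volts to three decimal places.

Cr₂O₇²⁻/Cr³⁺ is the cathode (higher E°), H⁺/H₂ the anode: E°cell = +1.35 − (+0.00) = +1.35 V, n = 6.
Overall: Cr₂O₇²⁻(aq) + 8 H⁺(aq) + 3 H₂(g) → 2 Cr³⁺(aq) + 7 H₂O(l)
Q = [Cr³⁺]^2 / ([Cr₂O₇²⁻]·[H⁺]^8·P(H₂)^3); log Q = 27.590.
E = E° − (0.0592/n) log Q = +1.35 − (0.0592/6)(27.590) = +1.078 V.

+1.078 V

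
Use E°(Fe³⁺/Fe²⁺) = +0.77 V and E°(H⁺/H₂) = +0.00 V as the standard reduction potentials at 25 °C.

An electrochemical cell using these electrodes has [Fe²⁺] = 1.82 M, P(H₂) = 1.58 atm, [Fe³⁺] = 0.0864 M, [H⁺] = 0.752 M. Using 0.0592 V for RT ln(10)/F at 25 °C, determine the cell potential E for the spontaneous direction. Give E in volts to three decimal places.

Fe³⁺/Fe²⁺ is the cathode (higher E°), H⁺/H₂ the anode: E°cell = +0.77 − (+0.00) = +0.77 V, n = 2.
Overall: 2 Fe³⁺(aq) + H₂(g) → 2 Fe²⁺(aq) + 2 H⁺(aq)
Q = [Fe²⁺]^2·[H⁺]^2 / ([Fe³⁺]^2·P(H₂)); log Q = 2.201.
E = E° − (0.0592/n) log Q = +0.77 − (0.0592/2)(2.201) = +0.705 V.

+0.705 V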